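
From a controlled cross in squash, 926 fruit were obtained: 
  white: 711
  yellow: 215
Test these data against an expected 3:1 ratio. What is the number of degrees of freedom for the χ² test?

1

A goodness-of-fit test with 2 phenotype classes has df = 2 − 1 = 1.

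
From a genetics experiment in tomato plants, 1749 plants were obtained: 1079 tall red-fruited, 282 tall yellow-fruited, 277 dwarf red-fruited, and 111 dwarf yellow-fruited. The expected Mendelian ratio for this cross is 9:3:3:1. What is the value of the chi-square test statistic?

23.583

The 9:3:3:1 ratio has 16 parts, so with N = 1749 the expected counts are:
  tall red-fruited: 1749 × 9/16 = 983.8125
  tall yellow-fruited: 1749 × 3/16 = 327.9375
  dwarf red-fruited: 1749 × 3/16 = 327.9375
  dwarf yellow-fruited: 1749 × 1/16 = 109.3125
χ² = Σ (O − E)² / E
  tall red-fruited: (1079 − 983.8125)² / 983.8125 = 9.2097
  tall yellow-fruited: (282 − 327.9375)² / 327.9375 = 6.4349
  dwarf red-fruited: (277 − 327.9375)² / 327.9375 = 7.9120
  dwarf yellow-fruited: (111 − 109.3125)² / 109.3125 = 0.0261
χ² = 9.2097 + 6.4349 + 7.9120 + 0.0261 = 23.5827 ≈ 23.583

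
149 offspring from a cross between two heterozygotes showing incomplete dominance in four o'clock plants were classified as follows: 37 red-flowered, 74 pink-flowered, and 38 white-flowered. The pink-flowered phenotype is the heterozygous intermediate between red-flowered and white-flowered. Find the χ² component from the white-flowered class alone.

With incomplete dominance, a heterozygote × heterozygote cross gives a 1:2:1 phenotypic ratio.
Total ratio parts = 4. Expected numbers out of 149:
  red-flowered: 149 × 1/4 = 37.25
  pink-flowered: 149 × 2/4 = 74.5
  white-flowered: 149 × 1/4 = 37.25
Contribution of white-flowered: (38 − 37.25)² / 37.25 = 0.0151

0.015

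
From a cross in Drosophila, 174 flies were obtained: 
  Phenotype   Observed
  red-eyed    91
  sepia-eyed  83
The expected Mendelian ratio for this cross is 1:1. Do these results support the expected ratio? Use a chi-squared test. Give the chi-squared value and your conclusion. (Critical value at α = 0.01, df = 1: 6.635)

The 1:1 ratio has 2 parts, so with N = 174 the expected counts are:
  red-eyed: 174 × 1/2 = 87
  sepia-eyed: 174 × 1/2 = 87
χ² = Σ (O − E)² / E
  red-eyed: (91 − 87)² / 87 = 0.1839
  sepia-eyed: (83 − 87)² / 87 = 0.1839
χ² = 0.1839 + 0.1839 = 0.3678 ≈ 0.368
Degrees of freedom = 2 − 1 = 1; critical value at α = 0.01 is 6.635.
Since 0.368 < 6.635, we fail to reject the null hypothesis — the data are consistent with the 1:1 ratio.

0.368; consistent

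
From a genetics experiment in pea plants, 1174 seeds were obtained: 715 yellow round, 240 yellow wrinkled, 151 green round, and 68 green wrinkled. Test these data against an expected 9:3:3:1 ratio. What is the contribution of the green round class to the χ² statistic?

21.707

Expected counts for N = 1174 under a 9:3:3:1 ratio (total parts = 16):
  yellow round: 1174 × 9/16 = 660.375
  yellow wrinkled: 1174 × 3/16 = 220.125
  green round: 1174 × 3/16 = 220.125
  green wrinkled: 1174 × 1/16 = 73.375
Contribution of green round: (151 − 220.125)² / 220.125 = 21.7071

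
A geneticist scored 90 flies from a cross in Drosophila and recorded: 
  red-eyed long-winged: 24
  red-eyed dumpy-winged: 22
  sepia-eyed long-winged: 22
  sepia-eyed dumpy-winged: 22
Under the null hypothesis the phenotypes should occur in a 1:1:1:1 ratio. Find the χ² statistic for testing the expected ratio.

0.133

Expected counts for N = 90 under a 1:1:1:1 ratio (total parts = 4):
  red-eyed long-winged: 90 × 1/4 = 22.5
  red-eyed dumpy-winged: 90 × 1/4 = 22.5
  sepia-eyed long-winged: 90 × 1/4 = 22.5
  sepia-eyed dumpy-winged: 90 × 1/4 = 22.5
χ² = Σ (O − E)² / E
  red-eyed long-winged: (24 − 22.5)² / 22.5 = 0.1000
  red-eyed dumpy-winged: (22 − 22.5)² / 22.5 = 0.0111
  sepia-eyed long-winged: (22 − 22.5)² / 22.5 = 0.0111
  sepia-eyed dumpy-winged: (22 − 22.5)² / 22.5 = 0.0111
χ² = 0.1000 + 0.0111 + 0.0111 + 0.0111 = 0.1333 ≈ 0.133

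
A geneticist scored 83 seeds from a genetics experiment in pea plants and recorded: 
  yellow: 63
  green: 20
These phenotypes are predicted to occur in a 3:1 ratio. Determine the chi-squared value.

0.036

The 3:1 ratio has 4 parts, so with N = 83 the expected counts are:
  yellow: 83 × 3/4 = 62.25
  green: 83 × 1/4 = 20.75
χ² = Σ (O − E)² / E
  yellow: (63 − 62.25)² / 62.25 = 0.0090
  green: (20 − 20.75)² / 20.75 = 0.0271
χ² = 0.0090 + 0.0271 = 0.0361 ≈ 0.036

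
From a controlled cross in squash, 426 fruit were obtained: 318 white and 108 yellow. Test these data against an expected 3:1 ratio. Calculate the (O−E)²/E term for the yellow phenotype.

0.021

Under the 3:1 hypothesis (Σ ratio = 4, N = 426):
  white: 426 × 3/4 = 319.5
  yellow: 426 × 1/4 = 106.5
Contribution of yellow: (108 − 106.5)² / 106.5 = 0.0211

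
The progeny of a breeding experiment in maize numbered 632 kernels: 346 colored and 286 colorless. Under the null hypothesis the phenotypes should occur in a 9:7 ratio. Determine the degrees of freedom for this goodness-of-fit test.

A goodness-of-fit test with 2 phenotype classes has df = 2 − 1 = 1.

1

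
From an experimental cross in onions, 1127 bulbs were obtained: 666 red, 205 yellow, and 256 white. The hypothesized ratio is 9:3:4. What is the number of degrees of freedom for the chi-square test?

2

A goodness-of-fit test with 3 phenotype classes has df = 3 − 1 = 2.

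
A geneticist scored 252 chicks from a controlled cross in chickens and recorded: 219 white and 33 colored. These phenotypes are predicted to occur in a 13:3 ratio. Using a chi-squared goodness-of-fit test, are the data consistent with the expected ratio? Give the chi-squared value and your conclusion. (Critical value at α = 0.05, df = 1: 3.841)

5.289; not consistent

Expected counts for N = 252 under a 13:3 ratio (total parts = 16):
  white: 252 × 13/16 = 204.75
  colored: 252 × 3/16 = 47.25
χ² = Σ (O − E)² / E
  white: (219 − 204.75)² / 204.75 = 0.9918
  colored: (33 − 47.25)² / 47.25 = 4.2976
χ² = 0.9918 + 4.2976 = 5.2894 ≈ 5.289
Degrees of freedom = 2 − 1 = 1; critical value at α = 0.05 is 3.841.
Since 5.289 > 3.841, we reject the null hypothesis — the data do not fit the 13:3 ratio.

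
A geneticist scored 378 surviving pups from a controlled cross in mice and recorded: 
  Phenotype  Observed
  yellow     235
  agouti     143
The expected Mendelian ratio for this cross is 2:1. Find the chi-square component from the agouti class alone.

Total ratio parts = 3. Expected numbers out of 378:
  yellow: 378 × 2/3 = 252
  agouti: 378 × 1/3 = 126
Contribution of agouti: (143 − 126)² / 126 = 2.2937

2.294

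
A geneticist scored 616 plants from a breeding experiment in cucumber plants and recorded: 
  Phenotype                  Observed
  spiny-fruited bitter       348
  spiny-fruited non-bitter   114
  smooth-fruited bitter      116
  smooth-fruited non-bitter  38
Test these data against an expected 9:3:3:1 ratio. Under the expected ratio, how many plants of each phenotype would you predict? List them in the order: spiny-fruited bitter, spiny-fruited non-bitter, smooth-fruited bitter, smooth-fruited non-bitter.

Under the 9:3:3:1 hypothesis (Σ ratio = 16, N = 616):
  spiny-fruited bitter: 616 × 9/16 = 346.5
  spiny-fruited non-bitter: 616 × 3/16 = 115.5
  smooth-fruited bitter: 616 × 3/16 = 115.5
  smooth-fruited non-bitter: 616 × 1/16 = 38.5

346.5, 115.5, 115.5, 38.5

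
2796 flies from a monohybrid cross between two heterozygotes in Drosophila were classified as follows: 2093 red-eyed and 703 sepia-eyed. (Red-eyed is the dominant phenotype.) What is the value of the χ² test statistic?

0.031

For a monohybrid cross between heterozygotes with complete dominance, the expected phenotypic ratio is 3:1.
Total ratio parts = 4. Expected numbers out of 2796:
  red-eyed: 2796 × 3/4 = 2097
  sepia-eyed: 2796 × 1/4 = 699
χ² = Σ (O − E)² / E
  red-eyed: (2093 − 2097)² / 2097 = 0.0076
  sepia-eyed: (703 − 699)² / 699 = 0.0229
χ² = 0.0076 + 0.0229 = 0.0305 ≈ 0.031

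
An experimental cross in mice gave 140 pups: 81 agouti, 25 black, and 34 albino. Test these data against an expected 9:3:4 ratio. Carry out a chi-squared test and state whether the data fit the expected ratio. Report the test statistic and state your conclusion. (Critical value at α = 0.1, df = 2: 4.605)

0.152; consistent

Expected counts for N = 140 under a 9:3:4 ratio (total parts = 16):
  agouti: 140 × 9/16 = 78.75
  black: 140 × 3/16 = 26.25
  albino: 140 × 4/16 = 35
χ² = Σ (O − E)² / E
  agouti: (81 − 78.75)² / 78.75 = 0.0643
  black: (25 − 26.25)² / 26.25 = 0.0595
  albino: (34 − 35)² / 35 = 0.0286
χ² = 0.0643 + 0.0595 + 0.0286 = 0.1524 ≈ 0.152
Degrees of freedom = 3 − 1 = 2; critical value at α = 0.1 is 4.605.
Since 0.152 < 4.605, we fail to reject the null hypothesis — the data are consistent with the 9:3:4 ratio.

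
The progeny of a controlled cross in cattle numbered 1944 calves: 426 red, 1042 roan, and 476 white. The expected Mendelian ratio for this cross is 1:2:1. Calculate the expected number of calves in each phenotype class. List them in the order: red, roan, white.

486, 972, 486

Expected counts for N = 1944 under a 1:2:1 ratio (total parts = 4):
  red: 1944 × 1/4 = 486
  roan: 1944 × 2/4 = 972
  white: 1944 × 1/4 = 486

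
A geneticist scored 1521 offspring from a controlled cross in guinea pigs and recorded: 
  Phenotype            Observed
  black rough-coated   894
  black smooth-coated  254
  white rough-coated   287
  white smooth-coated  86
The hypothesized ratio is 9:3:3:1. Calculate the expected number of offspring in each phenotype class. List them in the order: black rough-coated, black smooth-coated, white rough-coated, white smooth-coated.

The 9:3:3:1 ratio has 16 parts, so with N = 1521 the expected counts are:
  black rough-coated: 1521 × 9/16 = 855.5625
  black smooth-coated: 1521 × 3/16 = 285.1875
  white rough-coated: 1521 × 3/16 = 285.1875
  white smooth-coated: 1521 × 1/16 = 95.0625

855.5625, 285.1875, 285.1875, 95.0625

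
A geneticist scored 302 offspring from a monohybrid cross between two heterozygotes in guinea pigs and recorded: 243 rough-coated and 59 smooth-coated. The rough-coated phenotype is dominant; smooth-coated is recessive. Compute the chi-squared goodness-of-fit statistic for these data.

4.808

For a monohybrid cross between heterozygotes with complete dominance, the expected phenotypic ratio is 3:1.
The 3:1 ratio has 4 parts, so with N = 302 the expected counts are:
  rough-coated: 302 × 3/4 = 226.5
  smooth-coated: 302 × 1/4 = 75.5
χ² = Σ (O − E)² / E
  rough-coated: (243 − 226.5)² / 226.5 = 1.2020
  smooth-coated: (59 − 75.5)² / 75.5 = 3.6060
χ² = 1.2020 + 3.6060 = 4.808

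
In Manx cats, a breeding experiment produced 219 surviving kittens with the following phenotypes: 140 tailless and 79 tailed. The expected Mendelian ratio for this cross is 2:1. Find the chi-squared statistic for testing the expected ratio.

The 2:1 ratio has 3 parts, so with N = 219 the expected counts are:
  tailless: 219 × 2/3 = 146
  tailed: 219 × 1/3 = 73
χ² = Σ (O − E)² / E
  tailless: (140 − 146)² / 146 = 0.2466
  tailed: (79 − 73)² / 73 = 0.4932
χ² = 0.2466 + 0.4932 = 0.7398 ≈ 0.740

0.740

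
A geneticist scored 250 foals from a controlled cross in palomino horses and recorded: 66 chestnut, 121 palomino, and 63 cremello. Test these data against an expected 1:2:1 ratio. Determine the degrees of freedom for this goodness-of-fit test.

2

A goodness-of-fit test with 3 phenotype classes has df = 3 − 1 = 2.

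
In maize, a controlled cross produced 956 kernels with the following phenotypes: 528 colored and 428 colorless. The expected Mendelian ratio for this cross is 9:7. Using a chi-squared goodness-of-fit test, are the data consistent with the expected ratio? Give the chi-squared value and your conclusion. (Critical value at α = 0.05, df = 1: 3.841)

Under the 9:7 hypothesis (Σ ratio = 16, N = 956):
  colored: 956 × 9/16 = 537.75
  colorless: 956 × 7/16 = 418.25
χ² = Σ (O − E)² / E
  colored: (528 − 537.75)² / 537.75 = 0.1768
  colorless: (428 − 418.25)² / 418.25 = 0.2273
χ² = 0.1768 + 0.2273 = 0.4041 ≈ 0.404
Degrees of freedom = 2 − 1 = 1; critical value at α = 0.05 is 3.841.
Since 0.404 < 3.841, we fail to reject the null hypothesis — the data are consistent with the 9:7 ratio.

0.404; consistent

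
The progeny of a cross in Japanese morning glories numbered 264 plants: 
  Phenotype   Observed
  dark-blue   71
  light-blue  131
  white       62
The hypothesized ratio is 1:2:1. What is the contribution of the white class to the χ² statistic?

0.242

Total ratio parts = 4. Expected numbers out of 264:
  dark-blue: 264 × 1/4 = 66
  light-blue: 264 × 2/4 = 132
  white: 264 × 1/4 = 66
Contribution of white: (62 − 66)² / 66 = 0.2424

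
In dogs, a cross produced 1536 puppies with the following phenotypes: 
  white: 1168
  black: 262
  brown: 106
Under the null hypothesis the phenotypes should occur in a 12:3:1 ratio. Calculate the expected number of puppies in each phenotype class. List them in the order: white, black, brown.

The 12:3:1 ratio has 16 parts, so with N = 1536 the expected counts are:
  white: 1536 × 12/16 = 1152
  black: 1536 × 3/16 = 288
  brown: 1536 × 1/16 = 96

1152, 288, 96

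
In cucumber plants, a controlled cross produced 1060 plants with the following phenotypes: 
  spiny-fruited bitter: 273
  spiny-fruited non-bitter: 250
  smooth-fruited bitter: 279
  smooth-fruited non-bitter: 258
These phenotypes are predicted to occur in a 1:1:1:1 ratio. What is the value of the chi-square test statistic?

2.015

The 1:1:1:1 ratio has 4 parts, so with N = 1060 the expected counts are:
  spiny-fruited bitter: 1060 × 1/4 = 265
  spiny-fruited non-bitter: 1060 × 1/4 = 265
  smooth-fruited bitter: 1060 × 1/4 = 265
  smooth-fruited non-bitter: 1060 × 1/4 = 265
χ² = Σ (O − E)² / E
  spiny-fruited bitter: (273 − 265)² / 265 = 0.2415
  spiny-fruited non-bitter: (250 − 265)² / 265 = 0.8491
  smooth-fruited bitter: (279 − 265)² / 265 = 0.7396
  smooth-fruited non-bitter: (258 − 265)² / 265 = 0.1849
χ² = 0.2415 + 0.8491 + 0.7396 + 0.1849 = 2.0151 ≈ 2.015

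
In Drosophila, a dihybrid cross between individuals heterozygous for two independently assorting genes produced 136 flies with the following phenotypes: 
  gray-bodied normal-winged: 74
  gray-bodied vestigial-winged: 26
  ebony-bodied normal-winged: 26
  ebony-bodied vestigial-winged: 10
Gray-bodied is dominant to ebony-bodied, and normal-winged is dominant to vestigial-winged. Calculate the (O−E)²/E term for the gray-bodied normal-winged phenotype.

A dihybrid F₂ with independent assortment and complete dominance at both loci gives a 9:3:3:1 phenotypic ratio.
Expected counts for N = 136 under a 9:3:3:1 ratio (total parts = 16):
  gray-bodied normal-winged: 136 × 9/16 = 76.5
  gray-bodied vestigial-winged: 136 × 3/16 = 25.5
  ebony-bodied normal-winged: 136 × 3/16 = 25.5
  ebony-bodied vestigial-winged: 136 × 1/16 = 8.5
Contribution of gray-bodied normal-winged: (74 − 76.5)² / 76.5 = 0.0817

0.082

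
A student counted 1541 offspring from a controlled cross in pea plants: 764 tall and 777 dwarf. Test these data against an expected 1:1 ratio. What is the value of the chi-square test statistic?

Total ratio parts = 2. Expected numbers out of 1541:
  tall: 1541 × 1/2 = 770.5
  dwarf: 1541 × 1/2 = 770.5
χ² = Σ (O − E)² / E
  tall: (764 − 770.5)² / 770.5 = 0.0548
  dwarf: (777 − 770.5)² / 770.5 = 0.0548
χ² = 0.0548 + 0.0548 = 0.1096 ≈ 0.110

0.110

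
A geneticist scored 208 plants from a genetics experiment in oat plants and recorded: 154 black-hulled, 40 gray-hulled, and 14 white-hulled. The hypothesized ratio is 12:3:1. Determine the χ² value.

0.128

The 12:3:1 ratio has 16 parts, so with N = 208 the expected counts are:
  black-hulled: 208 × 12/16 = 156
  gray-hulled: 208 × 3/16 = 39
  white-hulled: 208 × 1/16 = 13
χ² = Σ (O − E)² / E
  black-hulled: (154 − 156)² / 156 = 0.0256
  gray-hulled: (40 − 39)² / 39 = 0.0256
  white-hulled: (14 − 13)² / 13 = 0.0769
χ² = 0.0256 + 0.0256 + 0.0769 = 0.1281 ≈ 0.128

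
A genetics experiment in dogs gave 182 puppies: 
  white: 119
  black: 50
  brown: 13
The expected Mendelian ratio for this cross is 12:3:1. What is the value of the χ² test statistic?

Under the 12:3:1 hypothesis (Σ ratio = 16, N = 182):
  white: 182 × 12/16 = 136.5
  black: 182 × 3/16 = 34.125
  brown: 182 × 1/16 = 11.375
χ² = Σ (O − E)² / E
  white: (119 − 136.5)² / 136.5 = 2.2436
  black: (50 − 34.125)² / 34.125 = 7.3851
  brown: (13 − 11.375)² / 11.375 = 0.2321
χ² = 2.2436 + 7.3851 + 0.2321 = 9.8608 ≈ 9.861

9.861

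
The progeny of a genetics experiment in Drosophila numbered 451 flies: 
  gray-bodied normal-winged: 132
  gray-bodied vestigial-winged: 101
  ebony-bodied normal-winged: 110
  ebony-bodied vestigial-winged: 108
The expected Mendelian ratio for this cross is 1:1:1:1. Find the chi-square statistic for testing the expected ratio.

Total ratio parts = 4. Expected numbers out of 451:
  gray-bodied normal-winged: 451 × 1/4 = 112.75
  gray-bodied vestigial-winged: 451 × 1/4 = 112.75
  ebony-bodied normal-winged: 451 × 1/4 = 112.75
  ebony-bodied vestigial-winged: 451 × 1/4 = 112.75
χ² = Σ (O − E)² / E
  gray-bodied normal-winged: (132 − 112.75)² / 112.75 = 3.2866
  gray-bodied vestigial-winged: (101 − 112.75)² / 112.75 = 1.2245
  ebony-bodied normal-winged: (110 − 112.75)² / 112.75 = 0.0671
  ebony-bodied vestigial-winged: (108 − 112.75)² / 112.75 = 0.2001
χ² = 3.2866 + 1.2245 + 0.0671 + 0.2001 = 4.7783 ≈ 4.778

4.778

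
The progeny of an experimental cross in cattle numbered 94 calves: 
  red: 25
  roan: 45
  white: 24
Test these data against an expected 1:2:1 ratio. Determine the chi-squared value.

0.191

Expected counts for N = 94 under a 1:2:1 ratio (total parts = 4):
  red: 94 × 1/4 = 23.5
  roan: 94 × 2/4 = 47
  white: 94 × 1/4 = 23.5
χ² = Σ (O − E)² / E
  red: (25 − 23.5)² / 23.5 = 0.0957
  roan: (45 − 47)² / 47 = 0.0851
  white: (24 − 23.5)² / 23.5 = 0.0106
χ² = 0.0957 + 0.0851 + 0.0106 = 0.1914 ≈ 0.191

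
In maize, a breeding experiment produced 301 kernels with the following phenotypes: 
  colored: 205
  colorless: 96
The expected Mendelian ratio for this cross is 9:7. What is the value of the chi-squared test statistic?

The 9:7 ratio has 16 parts, so with N = 301 the expected counts are:
  colored: 301 × 9/16 = 169.3125
  colorless: 301 × 7/16 = 131.6875
χ² = Σ (O − E)² / E
  colored: (205 − 169.3125)² / 169.3125 = 7.5222
  colorless: (96 − 131.6875)² / 131.6875 = 9.6714
χ² = 7.5222 + 9.6714 = 17.1936 ≈ 17.194

17.194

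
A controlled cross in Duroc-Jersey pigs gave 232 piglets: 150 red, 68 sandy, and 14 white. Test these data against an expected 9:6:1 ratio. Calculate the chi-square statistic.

Total ratio parts = 16. Expected numbers out of 232:
  red: 232 × 9/16 = 130.5
  sandy: 232 × 6/16 = 87
  white: 232 × 1/16 = 14.5
χ² = Σ (O − E)² / E
  red: (150 − 130.5)² / 130.5 = 2.9138
  sandy: (68 − 87)² / 87 = 4.1494
  white: (14 − 14.5)² / 14.5 = 0.0172
χ² = 2.9138 + 4.1494 + 0.0172 = 7.0804 ≈ 7.080

7.080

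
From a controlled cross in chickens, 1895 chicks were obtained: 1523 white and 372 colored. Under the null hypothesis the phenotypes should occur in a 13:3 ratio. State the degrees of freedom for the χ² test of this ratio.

A goodness-of-fit test with 2 phenotype classes has df = 2 − 1 = 1.

1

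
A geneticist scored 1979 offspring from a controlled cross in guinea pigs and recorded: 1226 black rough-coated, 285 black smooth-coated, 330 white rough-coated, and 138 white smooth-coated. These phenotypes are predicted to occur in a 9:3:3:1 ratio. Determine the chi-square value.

37.594

The 9:3:3:1 ratio has 16 parts, so with N = 1979 the expected counts are:
  black rough-coated: 1979 × 9/16 = 1113.1875
  black smooth-coated: 1979 × 3/16 = 371.0625
  white rough-coated: 1979 × 3/16 = 371.0625
  white smooth-coated: 1979 × 1/16 = 123.6875
χ² = Σ (O − E)² / E
  black rough-coated: (1226 − 1113.1875)² / 1113.1875 = 11.4326
  black smooth-coated: (285 − 371.0625)² / 371.0625 = 19.9609
  white rough-coated: (330 − 371.0625)² / 371.0625 = 4.5441
  white smooth-coated: (138 − 123.6875)² / 123.6875 = 1.6562
χ² = 11.4326 + 19.9609 + 4.5441 + 1.6562 = 37.5938 ≈ 37.594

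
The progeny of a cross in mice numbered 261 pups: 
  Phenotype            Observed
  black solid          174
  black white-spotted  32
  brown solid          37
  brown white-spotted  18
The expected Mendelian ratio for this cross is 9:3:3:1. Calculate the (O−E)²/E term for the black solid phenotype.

Expected counts for N = 261 under a 9:3:3:1 ratio (total parts = 16):
  black solid: 261 × 9/16 = 146.8125
  black white-spotted: 261 × 3/16 = 48.9375
  brown solid: 261 × 3/16 = 48.9375
  brown white-spotted: 261 × 1/16 = 16.3125
Contribution of black solid: (174 − 146.8125)² / 146.8125 = 5.0347

5.035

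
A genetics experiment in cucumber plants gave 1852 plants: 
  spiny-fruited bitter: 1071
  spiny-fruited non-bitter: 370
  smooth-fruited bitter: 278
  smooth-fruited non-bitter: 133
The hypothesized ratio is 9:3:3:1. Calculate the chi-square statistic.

Expected counts for N = 1852 under a 9:3:3:1 ratio (total parts = 16):
  spiny-fruited bitter: 1852 × 9/16 = 1041.75
  spiny-fruited non-bitter: 1852 × 3/16 = 347.25
  smooth-fruited bitter: 1852 × 3/16 = 347.25
  smooth-fruited non-bitter: 1852 × 1/16 = 115.75
χ² = Σ (O − E)² / E
  spiny-fruited bitter: (1071 − 1041.75)² / 1041.75 = 0.8213
  spiny-fruited non-bitter: (370 − 347.25)² / 347.25 = 1.4905
  smooth-fruited bitter: (278 − 347.25)² / 347.25 = 13.8101
  smooth-fruited non-bitter: (133 − 115.75)² / 115.75 = 2.5707
χ² = 0.8213 + 1.4905 + 13.8101 + 2.5707 = 18.6926 ≈ 18.693

18.693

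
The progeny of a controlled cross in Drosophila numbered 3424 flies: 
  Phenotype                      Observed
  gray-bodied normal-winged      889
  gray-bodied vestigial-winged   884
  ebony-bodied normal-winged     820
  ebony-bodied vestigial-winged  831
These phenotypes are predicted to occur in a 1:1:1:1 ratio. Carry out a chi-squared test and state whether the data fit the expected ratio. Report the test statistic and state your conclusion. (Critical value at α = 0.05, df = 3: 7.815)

4.432; consistent

Under the 1:1:1:1 hypothesis (Σ ratio = 4, N = 3424):
  gray-bodied normal-winged: 3424 × 1/4 = 856
  gray-bodied vestigial-winged: 3424 × 1/4 = 856
  ebony-bodied normal-winged: 3424 × 1/4 = 856
  ebony-bodied vestigial-winged: 3424 × 1/4 = 856
χ² = Σ (O − E)² / E
  gray-bodied normal-winged: (889 − 856)² / 856 = 1.2722
  gray-bodied vestigial-winged: (884 − 856)² / 856 = 0.9159
  ebony-bodied normal-winged: (820 − 856)² / 856 = 1.5140
  ebony-bodied vestigial-winged: (831 − 856)² / 856 = 0.7301
χ² = 1.2722 + 0.9159 + 1.5140 + 0.7301 = 4.4322 ≈ 4.432
Degrees of freedom = 4 − 1 = 3; critical value at α = 0.05 is 7.815.
Since 4.432 < 7.815, we fail to reject the null hypothesis — the data are consistent with the 1:1:1:1 ratio.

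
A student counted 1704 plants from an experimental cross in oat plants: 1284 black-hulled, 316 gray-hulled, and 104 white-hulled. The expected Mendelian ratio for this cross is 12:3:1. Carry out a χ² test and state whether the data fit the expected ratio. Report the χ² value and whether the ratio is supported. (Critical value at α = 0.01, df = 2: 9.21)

0.125; consistent

Total ratio parts = 16. Expected numbers out of 1704:
  black-hulled: 1704 × 12/16 = 1278
  gray-hulled: 1704 × 3/16 = 319.5
  white-hulled: 1704 × 1/16 = 106.5
χ² = Σ (O − E)² / E
  black-hulled: (1284 − 1278)² / 1278 = 0.0282
  gray-hulled: (316 − 319.5)² / 319.5 = 0.0383
  white-hulled: (104 − 106.5)² / 106.5 = 0.0587
χ² = 0.0282 + 0.0383 + 0.0587 = 0.1252 ≈ 0.125
Degrees of freedom = 3 − 1 = 2; critical value at α = 0.01 is 9.21.
Since 0.125 < 9.21, we fail to reject the null hypothesis — the data are consistent with the 12:3:1 ratio.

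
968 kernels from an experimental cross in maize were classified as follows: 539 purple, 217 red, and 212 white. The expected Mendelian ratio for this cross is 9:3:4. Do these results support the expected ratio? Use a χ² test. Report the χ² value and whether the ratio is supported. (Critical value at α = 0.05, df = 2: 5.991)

10.718; not consistent

The 9:3:4 ratio has 16 parts, so with N = 968 the expected counts are:
  purple: 968 × 9/16 = 544.5
  red: 968 × 3/16 = 181.5
  white: 968 × 4/16 = 242
χ² = Σ (O − E)² / E
  purple: (539 − 544.5)² / 544.5 = 0.0556
  red: (217 − 181.5)² / 181.5 = 6.9435
  white: (212 − 242)² / 242 = 3.7190
χ² = 0.0556 + 6.9435 + 3.7190 = 10.7181 ≈ 10.718
Degrees of freedom = 3 − 1 = 2; critical value at α = 0.05 is 5.991.
Since 10.718 > 5.991, we reject the null hypothesis — the data do not fit the 9:3:4 ratio.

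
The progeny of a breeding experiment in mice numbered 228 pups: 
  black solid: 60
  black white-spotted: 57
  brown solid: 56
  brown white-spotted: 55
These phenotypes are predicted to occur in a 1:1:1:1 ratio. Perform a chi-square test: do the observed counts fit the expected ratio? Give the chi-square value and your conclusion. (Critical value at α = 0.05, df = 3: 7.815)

Total ratio parts = 4. Expected numbers out of 228:
  black solid: 228 × 1/4 = 57
  black white-spotted: 228 × 1/4 = 57
  brown solid: 228 × 1/4 = 57
  brown white-spotted: 228 × 1/4 = 57
χ² = Σ (O − E)² / E
  black solid: (60 − 57)² / 57 = 0.1579
  black white-spotted: (57 − 57)² / 57 = 0.0000
  brown solid: (56 − 57)² / 57 = 0.0175
  brown white-spotted: (55 − 57)² / 57 = 0.0702
χ² = 0.1579 + 0.0000 + 0.0175 + 0.0702 = 0.2456 ≈ 0.246
Degrees of freedom = 4 − 1 = 3; critical value at α = 0.05 is 7.815.
Since 0.246 < 7.815, we fail to reject the null hypothesis — the data are consistent with the 1:1:1:1 ratio.

0.246; consistent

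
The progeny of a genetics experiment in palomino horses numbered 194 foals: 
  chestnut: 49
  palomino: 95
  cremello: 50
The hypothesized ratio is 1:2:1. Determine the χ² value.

0.093

Total ratio parts = 4. Expected numbers out of 194:
  chestnut: 194 × 1/4 = 48.5
  palomino: 194 × 2/4 = 97
  cremello: 194 × 1/4 = 48.5
χ² = Σ (O − E)² / E
  chestnut: (49 − 48.5)² / 48.5 = 0.0052
  palomino: (95 − 97)² / 97 = 0.0412
  cremello: (50 − 48.5)² / 48.5 = 0.0464
χ² = 0.0052 + 0.0412 + 0.0464 = 0.0928 ≈ 0.093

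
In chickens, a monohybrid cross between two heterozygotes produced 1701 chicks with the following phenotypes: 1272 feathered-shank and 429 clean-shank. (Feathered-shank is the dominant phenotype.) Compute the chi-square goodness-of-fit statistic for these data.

0.044

For a monohybrid cross between heterozygotes with complete dominance, the expected phenotypic ratio is 3:1.
Under the 3:1 hypothesis (Σ ratio = 4, N = 1701):
  feathered-shank: 1701 × 3/4 = 1275.75
  clean-shank: 1701 × 1/4 = 425.25
χ² = Σ (O − E)² / E
  feathered-shank: (1272 − 1275.75)² / 1275.75 = 0.0110
  clean-shank: (429 − 425.25)² / 425.25 = 0.0331
χ² = 0.0110 + 0.0331 = 0.0441 ≈ 0.044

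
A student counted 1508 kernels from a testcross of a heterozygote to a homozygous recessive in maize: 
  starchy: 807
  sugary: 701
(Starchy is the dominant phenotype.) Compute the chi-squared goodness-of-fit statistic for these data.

A testcross of a heterozygote (Aa × aa) gives a 1:1 phenotypic ratio.
Under the 1:1 hypothesis (Σ ratio = 2, N = 1508):
  starchy: 1508 × 1/2 = 754
  sugary: 1508 × 1/2 = 754
χ² = Σ (O − E)² / E
  starchy: (807 − 754)² / 754 = 3.7255
  sugary: (701 − 754)² / 754 = 3.7255
χ² = 3.7255 + 3.7255 = 7.451

7.451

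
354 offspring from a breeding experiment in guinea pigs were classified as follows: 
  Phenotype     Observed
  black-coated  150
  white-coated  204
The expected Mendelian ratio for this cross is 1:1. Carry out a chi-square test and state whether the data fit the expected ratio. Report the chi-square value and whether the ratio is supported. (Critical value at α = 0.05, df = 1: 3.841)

8.237; not consistent

Expected counts for N = 354 under a 1:1 ratio (total parts = 2):
  black-coated: 354 × 1/2 = 177
  white-coated: 354 × 1/2 = 177
χ² = Σ (O − E)² / E
  black-coated: (150 − 177)² / 177 = 4.1186
  white-coated: (204 − 177)² / 177 = 4.1186
χ² = 4.1186 + 4.1186 = 8.2372 ≈ 8.237
Degrees of freedom = 2 − 1 = 1; critical value at α = 0.05 is 3.841.
Since 8.237 > 3.841, we reject the null hypothesis — the data do not fit the 1:1 ratio.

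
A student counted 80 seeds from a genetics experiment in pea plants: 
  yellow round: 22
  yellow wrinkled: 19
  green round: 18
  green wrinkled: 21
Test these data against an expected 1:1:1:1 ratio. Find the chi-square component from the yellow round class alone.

0.200

Under the 1:1:1:1 hypothesis (Σ ratio = 4, N = 80):
  yellow round: 80 × 1/4 = 20
  yellow wrinkled: 80 × 1/4 = 20
  green round: 80 × 1/4 = 20
  green wrinkled: 80 × 1/4 = 20
Contribution of yellow round: (22 − 20)² / 20 = 0.2000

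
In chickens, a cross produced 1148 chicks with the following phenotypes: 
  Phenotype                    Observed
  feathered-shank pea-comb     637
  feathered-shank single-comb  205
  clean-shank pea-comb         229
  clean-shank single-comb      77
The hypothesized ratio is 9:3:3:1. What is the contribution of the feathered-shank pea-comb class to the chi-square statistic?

0.119

Total ratio parts = 16. Expected numbers out of 1148:
  feathered-shank pea-comb: 1148 × 9/16 = 645.75
  feathered-shank single-comb: 1148 × 3/16 = 215.25
  clean-shank pea-comb: 1148 × 3/16 = 215.25
  clean-shank single-comb: 1148 × 1/16 = 71.75
Contribution of feathered-shank pea-comb: (637 − 645.75)² / 645.75 = 0.1186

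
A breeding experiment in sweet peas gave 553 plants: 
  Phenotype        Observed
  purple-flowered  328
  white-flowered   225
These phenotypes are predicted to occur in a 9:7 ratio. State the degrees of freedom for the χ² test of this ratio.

A goodness-of-fit test with 2 phenotype classes has df = 2 − 1 = 1.

1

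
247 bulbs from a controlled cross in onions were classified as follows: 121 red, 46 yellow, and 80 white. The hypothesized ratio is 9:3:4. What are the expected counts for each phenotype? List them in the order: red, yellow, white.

Under the 9:3:4 hypothesis (Σ ratio = 16, N = 247):
  red: 247 × 9/16 = 138.9375
  yellow: 247 × 3/16 = 46.3125
  white: 247 × 4/16 = 61.75

138.9375, 46.3125, 61.75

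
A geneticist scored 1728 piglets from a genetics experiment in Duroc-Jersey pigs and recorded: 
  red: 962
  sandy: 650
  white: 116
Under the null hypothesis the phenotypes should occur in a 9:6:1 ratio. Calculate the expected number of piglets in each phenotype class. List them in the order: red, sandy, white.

972, 648, 108

The 9:6:1 ratio has 16 parts, so with N = 1728 the expected counts are:
  red: 1728 × 9/16 = 972
  sandy: 1728 × 6/16 = 648
  white: 1728 × 1/16 = 108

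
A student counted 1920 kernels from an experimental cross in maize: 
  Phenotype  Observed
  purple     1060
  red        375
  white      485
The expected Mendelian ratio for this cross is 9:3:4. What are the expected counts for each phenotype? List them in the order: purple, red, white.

1080, 360, 480

Expected counts for N = 1920 under a 9:3:4 ratio (total parts = 16):
  purple: 1920 × 9/16 = 1080
  red: 1920 × 3/16 = 360
  white: 1920 × 4/16 = 480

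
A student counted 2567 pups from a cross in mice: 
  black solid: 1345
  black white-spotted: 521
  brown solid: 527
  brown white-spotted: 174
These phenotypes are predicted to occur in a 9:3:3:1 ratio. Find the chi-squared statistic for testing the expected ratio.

The 9:3:3:1 ratio has 16 parts, so with N = 2567 the expected counts are:
  black solid: 2567 × 9/16 = 1443.9375
  black white-spotted: 2567 × 3/16 = 481.3125
  brown solid: 2567 × 3/16 = 481.3125
  brown white-spotted: 2567 × 1/16 = 160.4375
χ² = Σ (O − E)² / E
  black solid: (1345 − 1443.9375)² / 1443.9375 = 6.7791
  black white-spotted: (521 − 481.3125)² / 481.3125 = 3.2725
  brown solid: (527 − 481.3125)² / 481.3125 = 4.3368
  brown white-spotted: (174 − 160.4375)² / 160.4375 = 1.1465
χ² = 6.7791 + 3.2725 + 4.3368 + 1.1465 = 15.5349 ≈ 15.535

15.535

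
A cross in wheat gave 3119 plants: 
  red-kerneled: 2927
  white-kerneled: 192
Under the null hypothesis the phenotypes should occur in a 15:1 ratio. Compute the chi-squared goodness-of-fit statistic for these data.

Expected counts for N = 3119 under a 15:1 ratio (total parts = 16):
  red-kerneled: 3119 × 15/16 = 2924.0625
  white-kerneled: 3119 × 1/16 = 194.9375
χ² = Σ (O − E)² / E
  red-kerneled: (2927 − 2924.0625)² / 2924.0625 = 0.0030
  white-kerneled: (192 − 194.9375)² / 194.9375 = 0.0443
χ² = 0.0030 + 0.0443 = 0.0473 ≈ 0.047

0.047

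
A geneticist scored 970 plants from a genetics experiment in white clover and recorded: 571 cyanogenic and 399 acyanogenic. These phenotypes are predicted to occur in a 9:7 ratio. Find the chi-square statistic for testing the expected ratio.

The 9:7 ratio has 16 parts, so with N = 970 the expected counts are:
  cyanogenic: 970 × 9/16 = 545.625
  acyanogenic: 970 × 7/16 = 424.375
χ² = Σ (O − E)² / E
  cyanogenic: (571 − 545.625)² / 545.625 = 1.1801
  acyanogenic: (399 − 424.375)² / 424.375 = 1.5173
χ² = 1.1801 + 1.5173 = 2.6974 ≈ 2.697

2.697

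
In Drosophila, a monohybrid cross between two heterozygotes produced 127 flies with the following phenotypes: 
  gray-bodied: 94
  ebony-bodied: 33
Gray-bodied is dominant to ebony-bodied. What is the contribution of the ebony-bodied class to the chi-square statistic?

0.049

For a monohybrid cross between heterozygotes with complete dominance, the expected phenotypic ratio is 3:1.
Under the 3:1 hypothesis (Σ ratio = 4, N = 127):
  gray-bodied: 127 × 3/4 = 95.25
  ebony-bodied: 127 × 1/4 = 31.75
Contribution of ebony-bodied: (33 − 31.75)² / 31.75 = 0.0492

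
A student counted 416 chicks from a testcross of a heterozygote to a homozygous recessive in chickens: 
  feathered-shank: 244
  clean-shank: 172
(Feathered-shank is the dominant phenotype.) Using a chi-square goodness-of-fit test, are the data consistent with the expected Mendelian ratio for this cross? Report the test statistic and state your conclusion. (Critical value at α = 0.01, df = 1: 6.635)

A testcross of a heterozygote (Aa × aa) gives a 1:1 phenotypic ratio.
Expected counts for N = 416 under a 1:1 ratio (total parts = 2):
  feathered-shank: 416 × 1/2 = 208
  clean-shank: 416 × 1/2 = 208
χ² = Σ (O − E)² / E
  feathered-shank: (244 − 208)² / 208 = 6.2308
  clean-shank: (172 − 208)² / 208 = 6.2308
χ² = 6.2308 + 6.2308 = 12.4616 ≈ 12.462
Degrees of freedom = 2 − 1 = 1; critical value at α = 0.01 is 6.635.
Since 12.462 > 6.635, we reject the null hypothesis — the data do not fit the 1:1 ratio.

12.462; not consistent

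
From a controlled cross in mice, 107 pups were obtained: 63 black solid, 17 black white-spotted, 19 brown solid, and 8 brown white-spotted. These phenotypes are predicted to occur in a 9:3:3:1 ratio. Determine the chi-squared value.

0.913

Total ratio parts = 16. Expected numbers out of 107:
  black solid: 107 × 9/16 = 60.1875
  black white-spotted: 107 × 3/16 = 20.0625
  brown solid: 107 × 3/16 = 20.0625
  brown white-spotted: 107 × 1/16 = 6.6875
χ² = Σ (O − E)² / E
  black solid: (63 − 60.1875)² / 60.1875 = 0.1314
  black white-spotted: (17 − 20.0625)² / 20.0625 = 0.4675
  brown solid: (19 − 20.0625)² / 20.0625 = 0.0563
  brown white-spotted: (8 − 6.6875)² / 6.6875 = 0.2576
χ² = 0.1314 + 0.4675 + 0.0563 + 0.2576 = 0.9128 ≈ 0.913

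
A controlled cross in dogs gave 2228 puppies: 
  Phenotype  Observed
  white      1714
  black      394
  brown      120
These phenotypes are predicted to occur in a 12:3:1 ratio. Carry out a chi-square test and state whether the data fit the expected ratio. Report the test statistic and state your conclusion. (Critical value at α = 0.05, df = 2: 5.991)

5.118; consistent

Under the 12:3:1 hypothesis (Σ ratio = 16, N = 2228):
  white: 2228 × 12/16 = 1671
  black: 2228 × 3/16 = 417.75
  brown: 2228 × 1/16 = 139.25
χ² = Σ (O − E)² / E
  white: (1714 − 1671)² / 1671 = 1.1065
  black: (394 − 417.75)² / 417.75 = 1.3502
  brown: (120 − 139.25)² / 139.25 = 2.6611
χ² = 1.1065 + 1.3502 + 2.6611 = 5.1178 ≈ 5.118
Degrees of freedom = 3 − 1 = 2; critical value at α = 0.05 is 5.991.
Since 5.118 < 5.991, we fail to reject the null hypothesis — the data are consistent with the 12:3:1 ratio.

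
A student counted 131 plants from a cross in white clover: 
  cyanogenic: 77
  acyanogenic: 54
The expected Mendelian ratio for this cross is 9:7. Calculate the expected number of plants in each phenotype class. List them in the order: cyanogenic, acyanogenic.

73.6875, 57.3125

Total ratio parts = 16. Expected numbers out of 131:
  cyanogenic: 131 × 9/16 = 73.6875
  acyanogenic: 131 × 7/16 = 57.3125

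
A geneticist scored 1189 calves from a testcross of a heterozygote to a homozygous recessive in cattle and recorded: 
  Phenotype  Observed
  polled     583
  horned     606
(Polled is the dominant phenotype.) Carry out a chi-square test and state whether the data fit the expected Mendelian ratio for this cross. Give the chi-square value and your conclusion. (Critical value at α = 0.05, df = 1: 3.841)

A testcross of a heterozygote (Aa × aa) gives a 1:1 phenotypic ratio.
Expected counts for N = 1189 under a 1:1 ratio (total parts = 2):
  polled: 1189 × 1/2 = 594.5
  horned: 1189 × 1/2 = 594.5
χ² = Σ (O − E)² / E
  polled: (583 − 594.5)² / 594.5 = 0.2225
  horned: (606 − 594.5)² / 594.5 = 0.2225
χ² = 0.2225 + 0.2225 = 0.445
Degrees of freedom = 2 − 1 = 1; critical value at α = 0.05 is 3.841.
Since 0.445 < 3.841, we fail to reject the null hypothesis — the data are consistent with the 1:1 ratio.

0.445; consistent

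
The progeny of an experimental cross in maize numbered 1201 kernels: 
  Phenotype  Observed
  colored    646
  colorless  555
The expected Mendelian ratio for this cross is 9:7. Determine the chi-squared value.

2.957

Expected counts for N = 1201 under a 9:7 ratio (total parts = 16):
  colored: 1201 × 9/16 = 675.5625
  colorless: 1201 × 7/16 = 525.4375
χ² = Σ (O − E)² / E
  colored: (646 − 675.5625)² / 675.5625 = 1.2936
  colorless: (555 − 525.4375)² / 525.4375 = 1.6633
χ² = 1.2936 + 1.6633 = 2.9569 ≈ 2.957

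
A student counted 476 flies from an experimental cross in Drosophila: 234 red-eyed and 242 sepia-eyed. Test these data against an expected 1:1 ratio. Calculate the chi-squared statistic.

0.134

The 1:1 ratio has 2 parts, so with N = 476 the expected counts are:
  red-eyed: 476 × 1/2 = 238
  sepia-eyed: 476 × 1/2 = 238
χ² = Σ (O − E)² / E
  red-eyed: (234 − 238)² / 238 = 0.0672
  sepia-eyed: (242 − 238)² / 238 = 0.0672
χ² = 0.0672 + 0.0672 = 0.1344 ≈ 0.134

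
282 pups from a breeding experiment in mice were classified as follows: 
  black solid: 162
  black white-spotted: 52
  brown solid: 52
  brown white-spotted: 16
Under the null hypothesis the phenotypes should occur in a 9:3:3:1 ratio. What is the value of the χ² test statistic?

Total ratio parts = 16. Expected numbers out of 282:
  black solid: 282 × 9/16 = 158.625
  black white-spotted: 282 × 3/16 = 52.875
  brown solid: 282 × 3/16 = 52.875
  brown white-spotted: 282 × 1/16 = 17.625
χ² = Σ (O − E)² / E
  black solid: (162 − 158.625)² / 158.625 = 0.0718
  black white-spotted: (52 − 52.875)² / 52.875 = 0.0145
  brown solid: (52 − 52.875)² / 52.875 = 0.0145
  brown white-spotted: (16 − 17.625)² / 17.625 = 0.1498
χ² = 0.0718 + 0.0145 + 0.0145 + 0.1498 = 0.2506 ≈ 0.251

0.251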